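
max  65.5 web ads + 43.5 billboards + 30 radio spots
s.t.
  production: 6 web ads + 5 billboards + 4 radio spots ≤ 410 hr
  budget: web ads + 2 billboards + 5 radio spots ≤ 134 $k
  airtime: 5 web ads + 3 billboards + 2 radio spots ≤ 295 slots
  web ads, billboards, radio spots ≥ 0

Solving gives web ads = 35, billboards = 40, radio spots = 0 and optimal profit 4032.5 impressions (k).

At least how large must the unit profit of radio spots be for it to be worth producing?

At the optimum: production uses 410 of 410 (binding); budget uses 115 of 134 (slack = 19); airtime uses 295 of 295 (binding).
Slack constraints have shadow price 0 (complementary slackness).
Dual feasibility on the basic columns requires 6·y_production + 5·y_airtime = 65.5, 5·y_production + 3·y_airtime = 43.5.
→ y_production = 3 and y_airtime = 9.5.
radio spots enters the basis when its profit ≥ yᵀa₃ = 3·4 + 9.5·2 = 31.

31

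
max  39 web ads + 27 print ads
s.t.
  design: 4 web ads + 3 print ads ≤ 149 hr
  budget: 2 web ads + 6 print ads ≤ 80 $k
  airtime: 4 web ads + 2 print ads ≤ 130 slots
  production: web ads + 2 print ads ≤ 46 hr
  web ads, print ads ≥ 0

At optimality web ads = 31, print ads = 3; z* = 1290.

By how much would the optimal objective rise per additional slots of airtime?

Binding: budget and airtime. Non-binding: design (16 unused), production (9 unused).
Slack constraints have shadow price 0 (complementary slackness).
Dual feasibility on the basic columns requires 2·y_budget + 4·y_airtime = 39, 6·y_budget + 2·y_airtime = 27.
→ y_budget = 1.5 and y_airtime = 9.
Shadow price of airtime = 9.

9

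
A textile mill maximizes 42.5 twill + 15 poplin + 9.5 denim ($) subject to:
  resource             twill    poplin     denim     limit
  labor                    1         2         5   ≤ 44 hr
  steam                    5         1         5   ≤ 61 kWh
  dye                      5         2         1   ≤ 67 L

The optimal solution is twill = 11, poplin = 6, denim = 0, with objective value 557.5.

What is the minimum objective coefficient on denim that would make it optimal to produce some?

16.5

Check each constraint at x*: labor 23/44 (slack 21); steam 61/61 (tight); dye 67/67 (tight).
Slack constraints have shadow price 0 (complementary slackness).
Dual feasibility on the basic columns requires 5·y_steam + 5·y_dye = 42.5, 1·y_steam + 2·y_dye = 15.
This yields shadow prices y_steam = 2, y_dye = 6.5.
denim enters the basis when its profit ≥ yᵀa₃ = 2·5 + 6.5·1 = 16.5.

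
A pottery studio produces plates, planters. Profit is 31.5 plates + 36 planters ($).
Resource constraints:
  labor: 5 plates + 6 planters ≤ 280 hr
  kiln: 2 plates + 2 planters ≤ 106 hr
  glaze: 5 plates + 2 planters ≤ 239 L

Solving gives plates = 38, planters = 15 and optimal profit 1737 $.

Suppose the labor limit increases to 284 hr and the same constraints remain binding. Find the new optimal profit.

1755

Check each constraint at x*: labor 280/280 (tight); kiln 106/106 (tight); glaze 220/239 (slack 19).
Slack constraints have shadow price 0 (complementary slackness).
From A_Bᵀ y = c: 5·y_labor + 2·y_kiln = 31.5; 6·y_labor + 2·y_kiln = 36.
→ y_labor = 4.5 and y_kiln = 4.5.
Δz = y_labor·Δb = 4.5 × (4) = 18, so new z* = 1737 + 18 = 1755.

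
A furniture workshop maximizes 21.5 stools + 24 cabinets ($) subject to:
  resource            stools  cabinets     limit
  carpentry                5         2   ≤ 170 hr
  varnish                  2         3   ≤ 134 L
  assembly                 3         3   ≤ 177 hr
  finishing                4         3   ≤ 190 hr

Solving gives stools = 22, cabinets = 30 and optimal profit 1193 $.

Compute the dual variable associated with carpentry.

1.5

At the optimum: carpentry uses 170 of 170 (binding); varnish uses 134 of 134 (binding); assembly uses 156 of 177 (slack = 21); finishing uses 178 of 190 (slack = 12).
Slack constraints have shadow price 0 (complementary slackness).
From A_Bᵀ y = c: 5·y_carpentry + 2·y_varnish = 21.5; 2·y_carpentry + 3·y_varnish = 24.
Solving: y_carpentry = 1.5, y_varnish = 7.
Shadow price of carpentry = 1.5.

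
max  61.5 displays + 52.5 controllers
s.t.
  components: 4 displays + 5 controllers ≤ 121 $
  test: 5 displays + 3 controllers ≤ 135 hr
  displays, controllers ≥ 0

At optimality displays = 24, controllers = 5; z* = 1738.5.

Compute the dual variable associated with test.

Check each constraint at x*: components 121/121 (tight); test 135/135 (tight).
From A_Bᵀ y = c: 4·y_components + 5·y_test = 61.5; 5·y_components + 3·y_test = 52.5.
This yields shadow prices y_components = 6, y_test = 7.5.
Shadow price of test = 7.5.

7.5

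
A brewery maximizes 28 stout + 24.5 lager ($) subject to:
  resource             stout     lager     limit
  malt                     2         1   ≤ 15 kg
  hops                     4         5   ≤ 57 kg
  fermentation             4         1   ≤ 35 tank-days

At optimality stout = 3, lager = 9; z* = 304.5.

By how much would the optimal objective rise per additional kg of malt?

Check each constraint at x*: malt 15/15 (tight); hops 57/57 (tight); fermentation 21/35 (slack 14).
Since fermentation is not tight, its dual is 0.
Dual feasibility on the basic columns requires 2·y_malt + 4·y_hops = 28, 1·y_malt + 5·y_hops = 24.5.
Solving: y_malt = 7, y_hops = 3.5.
Shadow price of malt = 7.

7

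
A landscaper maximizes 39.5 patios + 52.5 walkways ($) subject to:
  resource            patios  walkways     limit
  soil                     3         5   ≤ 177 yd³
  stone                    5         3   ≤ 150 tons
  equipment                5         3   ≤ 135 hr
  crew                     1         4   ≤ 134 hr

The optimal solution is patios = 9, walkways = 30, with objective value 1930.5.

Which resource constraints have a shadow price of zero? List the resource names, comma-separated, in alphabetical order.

soil: 177/177 (binding)
stone: 135/150 (slack 15)
equipment: 135/135 (binding)
crew: 129/134 (slack 5)
By complementary slackness, a constraint with positive slack has shadow price 0 → crew, stone.

crew, stone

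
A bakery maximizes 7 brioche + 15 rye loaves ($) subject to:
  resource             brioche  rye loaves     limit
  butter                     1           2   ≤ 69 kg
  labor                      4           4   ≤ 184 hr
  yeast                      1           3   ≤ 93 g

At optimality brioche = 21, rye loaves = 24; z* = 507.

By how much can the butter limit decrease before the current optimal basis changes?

7

Binding constraints: butter, yeast. The basis is B = [[1,2],[1,3]] with det 1.
Per unit decrease in butter, x* moves by d = (-3, 1).
The basis stays optimal until brioche reaches 0; allowable decrease = 7 kg.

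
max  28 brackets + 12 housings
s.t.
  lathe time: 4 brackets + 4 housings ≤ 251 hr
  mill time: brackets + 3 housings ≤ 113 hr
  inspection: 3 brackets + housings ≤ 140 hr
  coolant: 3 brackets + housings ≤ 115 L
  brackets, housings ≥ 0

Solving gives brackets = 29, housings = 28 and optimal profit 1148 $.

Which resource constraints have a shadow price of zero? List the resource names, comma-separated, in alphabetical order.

lathe time: 228/251 (slack 23)
mill time: 113/113 (binding)
inspection: 115/140 (slack 25)
coolant: 115/115 (binding)
By complementary slackness, a constraint with positive slack has shadow price 0 → inspection, lathe time.

inspection, lathe time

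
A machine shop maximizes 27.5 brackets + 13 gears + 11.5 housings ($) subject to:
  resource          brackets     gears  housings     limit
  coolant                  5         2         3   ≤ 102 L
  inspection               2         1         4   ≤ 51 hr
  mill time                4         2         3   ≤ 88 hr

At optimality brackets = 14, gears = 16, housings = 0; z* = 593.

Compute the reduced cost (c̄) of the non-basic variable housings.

Check each constraint at x*: coolant 102/102 (tight); inspection 44/51 (slack 7); mill time 88/88 (tight).
Since inspection is not tight, its dual is 0.
Dual feasibility on the basic columns requires 5·y_coolant + 4·y_mill time = 27.5, 2·y_coolant + 2·y_mill time = 13.
→ y_coolant = 1.5 and y_mill time = 5.
Reduced cost of housings: c₃ − yᵀa₃ = 11.5 − (1.5·3 + 5·3) = 11.5 − 19.5 = -8.

-8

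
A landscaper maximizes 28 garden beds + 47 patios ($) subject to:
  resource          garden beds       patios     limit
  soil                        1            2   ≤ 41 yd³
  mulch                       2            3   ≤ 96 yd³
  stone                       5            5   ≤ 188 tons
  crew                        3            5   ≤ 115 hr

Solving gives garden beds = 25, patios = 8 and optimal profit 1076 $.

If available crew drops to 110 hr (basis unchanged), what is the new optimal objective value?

1031

Check each constraint at x*: soil 41/41 (tight); mulch 74/96 (slack 22); stone 165/188 (slack 23); crew 115/115 (tight).
Slack constraints have shadow price 0 (complementary slackness).
The binding rows give the dual system: 1·y_soil + 3·y_crew = 28 and 2·y_soil + 5·y_crew = 47.
→ y_soil = 1 and y_crew = 9.
Δz = y_crew·Δb = 9 × (-5) = -45, so new z* = 1076 − 45 = 1031.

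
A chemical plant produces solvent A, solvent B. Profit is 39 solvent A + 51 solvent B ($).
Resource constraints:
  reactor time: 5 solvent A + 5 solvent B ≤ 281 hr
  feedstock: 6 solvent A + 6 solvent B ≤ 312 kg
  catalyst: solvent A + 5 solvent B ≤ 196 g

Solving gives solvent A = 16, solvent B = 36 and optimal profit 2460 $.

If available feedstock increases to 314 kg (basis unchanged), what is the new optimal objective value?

2472

Binding: feedstock and catalyst. Non-binding: reactor time (21 unused).
Slack constraints have shadow price 0 (complementary slackness).
Dual feasibility on the basic columns requires 6·y_feedstock + 1·y_catalyst = 39, 6·y_feedstock + 5·y_catalyst = 51.
This yields shadow prices y_feedstock = 6, y_catalyst = 3.
Δz = y_feedstock·Δb = 6 × (2) = 12, so new z* = 2460 + 12 = 2472.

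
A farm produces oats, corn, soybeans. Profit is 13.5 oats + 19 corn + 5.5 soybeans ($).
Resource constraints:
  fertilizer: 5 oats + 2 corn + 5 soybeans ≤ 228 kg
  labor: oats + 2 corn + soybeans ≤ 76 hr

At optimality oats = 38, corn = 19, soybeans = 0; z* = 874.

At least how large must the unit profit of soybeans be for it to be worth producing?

At the optimum: fertilizer uses 228 of 228 (binding); labor uses 76 of 76 (binding).
Dual feasibility on the basic columns requires 5·y_fertilizer + 1·y_labor = 13.5, 2·y_fertilizer + 2·y_labor = 19.
→ y_fertilizer = 1 and y_labor = 8.5.
soybeans enters the basis when its profit ≥ yᵀa₃ = 1·5 + 8.5·1 = 13.5.

13.5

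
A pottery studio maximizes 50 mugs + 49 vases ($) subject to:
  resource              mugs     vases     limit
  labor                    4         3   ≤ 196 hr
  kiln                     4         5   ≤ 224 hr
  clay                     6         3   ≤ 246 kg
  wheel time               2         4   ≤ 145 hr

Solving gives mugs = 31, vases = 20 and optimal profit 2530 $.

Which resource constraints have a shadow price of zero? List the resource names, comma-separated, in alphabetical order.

labor: 184/196 (slack 12)
kiln: 224/224 (binding)
clay: 246/246 (binding)
wheel time: 142/145 (slack 3)
By complementary slackness, a constraint with positive slack has shadow price 0 → labor, wheel time.

labor, wheel time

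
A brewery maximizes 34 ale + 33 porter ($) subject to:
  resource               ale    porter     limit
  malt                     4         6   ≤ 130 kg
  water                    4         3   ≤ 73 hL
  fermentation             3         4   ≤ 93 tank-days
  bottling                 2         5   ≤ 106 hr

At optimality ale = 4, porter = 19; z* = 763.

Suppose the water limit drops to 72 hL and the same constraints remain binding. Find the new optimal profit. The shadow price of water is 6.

757

Δb = -1, so new z* = 763 + (6)·(-1) = 763 − 6 = 757.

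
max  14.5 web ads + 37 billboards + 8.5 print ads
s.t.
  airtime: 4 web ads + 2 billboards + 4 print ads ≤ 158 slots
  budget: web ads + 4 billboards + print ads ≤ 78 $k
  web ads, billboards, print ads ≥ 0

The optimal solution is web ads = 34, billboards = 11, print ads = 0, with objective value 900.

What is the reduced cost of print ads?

-6

Check each constraint at x*: airtime 158/158 (tight); budget 78/78 (tight).
From A_Bᵀ y = c: 4·y_airtime + 1·y_budget = 14.5; 2·y_airtime + 4·y_budget = 37.
Solving: y_airtime = 1.5, y_budget = 8.5.
Reduced cost of print ads: c₃ − yᵀa₃ = 8.5 − (1.5·4 + 8.5·1) = 8.5 − 14.5 = -6.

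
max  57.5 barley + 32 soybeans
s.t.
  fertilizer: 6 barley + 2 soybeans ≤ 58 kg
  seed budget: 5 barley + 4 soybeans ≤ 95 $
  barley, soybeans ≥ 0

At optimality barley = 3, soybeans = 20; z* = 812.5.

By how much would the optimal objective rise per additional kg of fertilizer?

5

Both fertilizer and seed budget are binding at x*.
From A_Bᵀ y = c: 6·y_fertilizer + 5·y_seed budget = 57.5; 2·y_fertilizer + 4·y_seed budget = 32.
→ y_fertilizer = 5 and y_seed budget = 5.5.
Shadow price of fertilizer = 5.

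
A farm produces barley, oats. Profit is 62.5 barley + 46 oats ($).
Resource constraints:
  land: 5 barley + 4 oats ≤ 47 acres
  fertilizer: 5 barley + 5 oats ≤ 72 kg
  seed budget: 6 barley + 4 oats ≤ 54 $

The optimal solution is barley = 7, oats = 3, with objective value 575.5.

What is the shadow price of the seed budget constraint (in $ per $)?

5

Check each constraint at x*: land 47/47 (tight); fertilizer 50/72 (slack 22); seed budget 54/54 (tight).
Since fertilizer is not tight, its dual is 0.
The binding rows give the dual system: 5·y_land + 6·y_seed budget = 62.5 and 4·y_land + 4·y_seed budget = 46.
→ y_land = 6.5 and y_seed budget = 5.
Shadow price of seed budget = 5.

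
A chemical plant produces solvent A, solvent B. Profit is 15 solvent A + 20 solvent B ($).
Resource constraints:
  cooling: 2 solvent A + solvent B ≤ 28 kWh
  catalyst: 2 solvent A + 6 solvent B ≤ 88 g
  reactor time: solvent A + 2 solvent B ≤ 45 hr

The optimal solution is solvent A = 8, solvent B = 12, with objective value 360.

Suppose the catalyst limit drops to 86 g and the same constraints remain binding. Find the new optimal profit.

Check each constraint at x*: cooling 28/28 (tight); catalyst 88/88 (tight); reactor time 32/45 (slack 13).
Since reactor time is not tight, its dual is 0.
Dual feasibility on the basic columns requires 2·y_cooling + 2·y_catalyst = 15, 1·y_cooling + 6·y_catalyst = 20.
→ y_cooling = 5 and y_catalyst = 2.5.
Δz = y_catalyst·Δb = 2.5 × (-2) = -5, so new z* = 360 − 5 = 355.

355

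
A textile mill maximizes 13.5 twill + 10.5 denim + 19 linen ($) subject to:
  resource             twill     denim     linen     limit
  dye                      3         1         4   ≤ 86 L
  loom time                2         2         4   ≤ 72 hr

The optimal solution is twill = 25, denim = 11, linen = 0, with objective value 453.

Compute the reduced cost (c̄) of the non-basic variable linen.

At the optimum: dye uses 86 of 86 (binding); loom time uses 72 of 72 (binding).
From A_Bᵀ y = c: 3·y_dye + 2·y_loom time = 13.5; 1·y_dye + 2·y_loom time = 10.5.
This yields shadow prices y_dye = 1.5, y_loom time = 4.5.
Reduced cost of linen: c₃ − yᵀa₃ = 19 − (1.5·4 + 4.5·4) = 19 − 24 = -5.

-5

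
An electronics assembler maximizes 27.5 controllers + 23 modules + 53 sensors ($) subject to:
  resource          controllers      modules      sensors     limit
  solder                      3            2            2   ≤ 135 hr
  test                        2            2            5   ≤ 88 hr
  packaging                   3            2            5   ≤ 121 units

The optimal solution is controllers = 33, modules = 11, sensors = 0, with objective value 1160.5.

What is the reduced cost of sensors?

-4.5

Binding: test and packaging. Non-binding: solder (14 unused).
Slack constraints have shadow price 0 (complementary slackness).
Dual feasibility on the basic columns requires 2·y_test + 3·y_packaging = 27.5, 2·y_test + 2·y_packaging = 23.
→ y_test = 7 and y_packaging = 4.5.
Reduced cost of sensors: c₃ − yᵀa₃ = 53 − (7·5 + 4.5·5) = 53 − 57.5 = -4.5.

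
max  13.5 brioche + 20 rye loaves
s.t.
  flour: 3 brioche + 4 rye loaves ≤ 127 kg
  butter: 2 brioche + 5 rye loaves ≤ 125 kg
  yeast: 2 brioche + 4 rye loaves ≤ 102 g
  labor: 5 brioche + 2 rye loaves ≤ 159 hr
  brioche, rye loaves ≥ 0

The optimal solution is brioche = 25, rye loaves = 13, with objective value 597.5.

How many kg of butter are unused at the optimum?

butter used = 2·25 + 5·13 = 115; slack = 125 − 115 = 10.

10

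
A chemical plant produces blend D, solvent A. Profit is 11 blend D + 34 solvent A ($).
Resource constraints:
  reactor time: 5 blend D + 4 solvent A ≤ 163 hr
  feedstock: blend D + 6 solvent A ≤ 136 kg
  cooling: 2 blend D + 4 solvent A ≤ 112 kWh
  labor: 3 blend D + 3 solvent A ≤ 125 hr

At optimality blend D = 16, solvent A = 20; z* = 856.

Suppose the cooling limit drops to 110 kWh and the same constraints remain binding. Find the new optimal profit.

Check each constraint at x*: reactor time 160/163 (slack 3); feedstock 136/136 (tight); cooling 112/112 (tight); labor 108/125 (slack 17).
Slack constraints have shadow price 0 (complementary slackness).
From A_Bᵀ y = c: 1·y_feedstock + 2·y_cooling = 11; 6·y_feedstock + 4·y_cooling = 34.
Solving: y_feedstock = 3, y_cooling = 4.
Δz = y_cooling·Δb = 4 × (-2) = -8, so new z* = 856 − 8 = 848.

848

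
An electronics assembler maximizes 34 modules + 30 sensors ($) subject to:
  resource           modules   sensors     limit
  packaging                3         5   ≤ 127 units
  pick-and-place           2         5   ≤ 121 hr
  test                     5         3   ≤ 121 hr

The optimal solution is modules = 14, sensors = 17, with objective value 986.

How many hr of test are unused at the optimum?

0

test used = 5·14 + 3·17 = 121; slack = 121 − 121 = 0.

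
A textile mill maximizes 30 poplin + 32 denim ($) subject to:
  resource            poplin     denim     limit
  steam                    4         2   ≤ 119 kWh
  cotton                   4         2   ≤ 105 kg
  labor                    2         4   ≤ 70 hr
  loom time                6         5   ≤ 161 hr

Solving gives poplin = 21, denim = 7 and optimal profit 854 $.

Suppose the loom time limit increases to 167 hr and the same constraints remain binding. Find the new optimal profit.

878

Binding: labor and loom time. Non-binding: steam (21 unused), cotton (7 unused).
Since steam, cotton are not tight, their duals are 0.
The binding rows give the dual system: 2·y_labor + 6·y_loom time = 30 and 4·y_labor + 5·y_loom time = 32.
Solving: y_labor = 3, y_loom time = 4.
Δz = y_loom time·Δb = 4 × (6) = 24, so new z* = 854 + 24 = 878.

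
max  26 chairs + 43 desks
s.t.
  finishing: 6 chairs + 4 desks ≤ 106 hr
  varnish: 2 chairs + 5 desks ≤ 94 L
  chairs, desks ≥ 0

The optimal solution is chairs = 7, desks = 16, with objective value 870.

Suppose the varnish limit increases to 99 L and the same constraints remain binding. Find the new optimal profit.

905

At the optimum: finishing uses 106 of 106 (binding); varnish uses 94 of 94 (binding).
From A_Bᵀ y = c: 6·y_finishing + 2·y_varnish = 26; 4·y_finishing + 5·y_varnish = 43.
This yields shadow prices y_finishing = 2, y_varnish = 7.
Δz = y_varnish·Δb = 7 × (5) = 35, so new z* = 870 + 35 = 905.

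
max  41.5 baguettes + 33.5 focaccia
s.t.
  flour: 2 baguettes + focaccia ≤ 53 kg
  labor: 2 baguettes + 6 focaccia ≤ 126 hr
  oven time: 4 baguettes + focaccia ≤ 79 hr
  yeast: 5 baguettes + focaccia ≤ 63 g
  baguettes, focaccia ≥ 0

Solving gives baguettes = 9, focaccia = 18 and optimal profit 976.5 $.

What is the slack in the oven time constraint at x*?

oven time used = 4·9 + 1·18 = 54; slack = 79 − 54 = 25.

25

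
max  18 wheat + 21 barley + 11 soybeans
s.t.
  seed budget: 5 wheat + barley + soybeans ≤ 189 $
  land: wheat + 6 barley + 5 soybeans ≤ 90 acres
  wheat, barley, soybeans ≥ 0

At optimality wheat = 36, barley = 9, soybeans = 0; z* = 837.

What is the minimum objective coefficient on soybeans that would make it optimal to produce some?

18

Both seed budget and land are binding at x*.
Dual feasibility on the basic columns requires 5·y_seed budget + 1·y_land = 18, 1·y_seed budget + 6·y_land = 21.
This yields shadow prices y_seed budget = 3, y_land = 3.
soybeans enters the basis when its profit ≥ yᵀa₃ = 3·1 + 3·5 = 18.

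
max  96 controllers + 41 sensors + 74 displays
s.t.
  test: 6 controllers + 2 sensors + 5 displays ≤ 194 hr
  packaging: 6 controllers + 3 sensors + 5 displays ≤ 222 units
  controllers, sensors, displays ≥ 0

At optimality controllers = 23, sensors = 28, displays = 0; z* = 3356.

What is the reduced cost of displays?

-6

Both test and packaging are binding at x*.
Dual feasibility on the basic columns requires 6·y_test + 6·y_packaging = 96, 2·y_test + 3·y_packaging = 41.
Solving: y_test = 7, y_packaging = 9.
Reduced cost of displays: c₃ − yᵀa₃ = 74 − (7·5 + 9·5) = 74 − 80 = -6.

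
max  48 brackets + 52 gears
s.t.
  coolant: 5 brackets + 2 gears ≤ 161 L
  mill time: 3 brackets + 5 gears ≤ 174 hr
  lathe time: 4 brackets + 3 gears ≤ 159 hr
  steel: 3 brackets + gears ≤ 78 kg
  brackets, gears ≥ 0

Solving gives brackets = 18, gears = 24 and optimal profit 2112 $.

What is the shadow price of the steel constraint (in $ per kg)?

7

Binding: mill time and steel. Non-binding: coolant (23 unused), lathe time (15 unused).
Since coolant, lathe time are not tight, their duals are 0.
Dual feasibility on the basic columns requires 3·y_mill time + 3·y_steel = 48, 5·y_mill time + 1·y_steel = 52.
→ y_mill time = 9 and y_steel = 7.
Shadow price of steel = 7.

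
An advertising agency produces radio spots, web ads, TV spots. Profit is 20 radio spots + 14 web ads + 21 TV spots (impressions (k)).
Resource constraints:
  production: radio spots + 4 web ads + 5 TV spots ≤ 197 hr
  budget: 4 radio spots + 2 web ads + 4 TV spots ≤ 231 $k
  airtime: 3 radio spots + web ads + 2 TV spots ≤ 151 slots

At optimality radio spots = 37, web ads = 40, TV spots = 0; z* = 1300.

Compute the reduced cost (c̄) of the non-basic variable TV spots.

Check each constraint at x*: production 197/197 (tight); budget 228/231 (slack 3); airtime 151/151 (tight).
By complementary slackness, y = 0 for the non-binding constraint.
From A_Bᵀ y = c: 1·y_production + 3·y_airtime = 20; 4·y_production + 1·y_airtime = 14.
This yields shadow prices y_production = 2, y_airtime = 6.
Reduced cost of TV spots: c₃ − yᵀa₃ = 21 − (2·5 + 6·2) = 21 − 22 = -1.

-1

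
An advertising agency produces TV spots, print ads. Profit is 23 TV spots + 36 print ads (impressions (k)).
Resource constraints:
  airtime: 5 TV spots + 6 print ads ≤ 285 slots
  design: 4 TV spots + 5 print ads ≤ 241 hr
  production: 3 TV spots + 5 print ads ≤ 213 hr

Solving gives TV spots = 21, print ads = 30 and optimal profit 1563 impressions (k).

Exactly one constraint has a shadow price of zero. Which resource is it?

design

airtime: 285/285 (binding)
design: 234/241 (slack 7)
production: 213/213 (binding)
By complementary slackness, a constraint with positive slack has shadow price 0 → design.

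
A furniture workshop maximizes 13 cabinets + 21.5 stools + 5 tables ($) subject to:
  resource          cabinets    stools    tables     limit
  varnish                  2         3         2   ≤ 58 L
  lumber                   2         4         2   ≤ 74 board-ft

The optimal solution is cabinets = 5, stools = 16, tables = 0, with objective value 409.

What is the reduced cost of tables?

-8

Check each constraint at x*: varnish 58/58 (tight); lumber 74/74 (tight).
Dual feasibility on the basic columns requires 2·y_varnish + 2·y_lumber = 13, 3·y_varnish + 4·y_lumber = 21.5.
Solving: y_varnish = 4.5, y_lumber = 2.
Reduced cost of tables: c₃ − yᵀa₃ = 5 − (4.5·2 + 2·2) = 5 − 13 = -8.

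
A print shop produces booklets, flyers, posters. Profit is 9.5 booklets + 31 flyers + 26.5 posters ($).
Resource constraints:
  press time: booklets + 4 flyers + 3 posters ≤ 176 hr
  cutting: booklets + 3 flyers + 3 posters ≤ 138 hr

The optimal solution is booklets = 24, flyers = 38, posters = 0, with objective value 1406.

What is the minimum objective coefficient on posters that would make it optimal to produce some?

At the optimum: press time uses 176 of 176 (binding); cutting uses 138 of 138 (binding).
Dual feasibility on the basic columns requires 1·y_press time + 1·y_cutting = 9.5, 4·y_press time + 3·y_cutting = 31.
Solving: y_press time = 2.5, y_cutting = 7.
posters enters the basis when its profit ≥ yᵀa₃ = 2.5·3 + 7·3 = 28.5.

28.5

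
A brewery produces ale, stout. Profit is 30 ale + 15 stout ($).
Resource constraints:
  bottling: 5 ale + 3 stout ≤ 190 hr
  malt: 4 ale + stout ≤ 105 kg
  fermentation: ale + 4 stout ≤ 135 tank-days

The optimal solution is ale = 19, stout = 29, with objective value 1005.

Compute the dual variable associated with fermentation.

2

Binding: malt and fermentation. Non-binding: bottling (8 unused).
Since bottling is not tight, its dual is 0.
From A_Bᵀ y = c: 4·y_malt + 1·y_fermentation = 30; 1·y_malt + 4·y_fermentation = 15.
This yields shadow prices y_malt = 7, y_fermentation = 2.
Shadow price of fermentation = 2.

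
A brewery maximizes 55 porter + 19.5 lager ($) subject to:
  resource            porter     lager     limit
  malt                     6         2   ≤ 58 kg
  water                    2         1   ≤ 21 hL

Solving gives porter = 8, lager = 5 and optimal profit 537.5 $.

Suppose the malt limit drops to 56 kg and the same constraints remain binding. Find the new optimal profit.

At the optimum: malt uses 58 of 58 (binding); water uses 21 of 21 (binding).
The binding rows give the dual system: 6·y_malt + 2·y_water = 55 and 2·y_malt + 1·y_water = 19.5.
Solving: y_malt = 8, y_water = 3.5.
Δz = y_malt·Δb = 8 × (-2) = -16, so new z* = 537.5 − 16 = 521.5.

521.5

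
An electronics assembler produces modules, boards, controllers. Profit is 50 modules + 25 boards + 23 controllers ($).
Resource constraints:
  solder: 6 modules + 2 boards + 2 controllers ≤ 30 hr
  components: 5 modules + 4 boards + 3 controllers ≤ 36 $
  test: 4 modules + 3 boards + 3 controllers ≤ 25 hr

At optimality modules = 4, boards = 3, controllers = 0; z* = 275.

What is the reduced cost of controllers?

At the optimum: solder uses 30 of 30 (binding); components uses 32 of 36 (slack = 4); test uses 25 of 25 (binding).
By complementary slackness, y = 0 for the non-binding constraint.
Dual feasibility on the basic columns requires 6·y_solder + 4·y_test = 50, 2·y_solder + 3·y_test = 25.
Solving: y_solder = 5, y_test = 5.
Reduced cost of controllers: c₃ − yᵀa₃ = 23 − (5·2 + 5·3) = 23 − 25 = -2.

-2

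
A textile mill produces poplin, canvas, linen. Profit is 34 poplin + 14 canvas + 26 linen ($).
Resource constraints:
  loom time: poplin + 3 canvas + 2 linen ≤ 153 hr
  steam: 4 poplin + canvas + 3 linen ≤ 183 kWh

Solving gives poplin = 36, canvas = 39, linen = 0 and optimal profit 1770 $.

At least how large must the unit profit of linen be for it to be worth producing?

At the optimum: loom time uses 153 of 153 (binding); steam uses 183 of 183 (binding).
From A_Bᵀ y = c: 1·y_loom time + 4·y_steam = 34; 3·y_loom time + 1·y_steam = 14.
→ y_loom time = 2 and y_steam = 8.
linen enters the basis when its profit ≥ yᵀa₃ = 2·2 + 8·3 = 28.

28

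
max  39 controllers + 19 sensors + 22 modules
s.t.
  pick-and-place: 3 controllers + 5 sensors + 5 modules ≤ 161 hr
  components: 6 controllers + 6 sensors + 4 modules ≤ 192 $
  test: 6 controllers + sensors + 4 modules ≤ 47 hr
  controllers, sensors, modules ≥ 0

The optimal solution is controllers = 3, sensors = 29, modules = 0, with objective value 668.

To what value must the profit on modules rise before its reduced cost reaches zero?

At the optimum: pick-and-place uses 154 of 161 (slack = 7); components uses 192 of 192 (binding); test uses 47 of 47 (binding).
By complementary slackness, y = 0 for the non-binding constraint.
The binding rows give the dual system: 6·y_components + 6·y_test = 39 and 6·y_components + 1·y_test = 19.
Solving: y_components = 2.5, y_test = 4.
modules enters the basis when its profit ≥ yᵀa₃ = 2.5·4 + 4·4 = 26.

26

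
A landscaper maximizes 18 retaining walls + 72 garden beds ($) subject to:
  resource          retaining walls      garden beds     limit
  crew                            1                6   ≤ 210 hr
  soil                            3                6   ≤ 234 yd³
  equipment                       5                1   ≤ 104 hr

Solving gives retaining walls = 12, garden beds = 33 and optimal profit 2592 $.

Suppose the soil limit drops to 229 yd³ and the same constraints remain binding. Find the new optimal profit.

Check each constraint at x*: crew 210/210 (tight); soil 234/234 (tight); equipment 93/104 (slack 11).
Since equipment is not tight, its dual is 0.
The binding rows give the dual system: 1·y_crew + 3·y_soil = 18 and 6·y_crew + 6·y_soil = 72.
Solving: y_crew = 9, y_soil = 3.
Δz = y_soil·Δb = 3 × (-5) = -15, so new z* = 2592 − 15 = 2577.

2577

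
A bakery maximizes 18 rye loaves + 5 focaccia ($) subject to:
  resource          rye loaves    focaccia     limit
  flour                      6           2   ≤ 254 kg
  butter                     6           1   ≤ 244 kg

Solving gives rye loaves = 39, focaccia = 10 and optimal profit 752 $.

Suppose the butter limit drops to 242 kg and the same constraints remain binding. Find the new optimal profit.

750

At the optimum: flour uses 254 of 254 (binding); butter uses 244 of 244 (binding).
From A_Bᵀ y = c: 6·y_flour + 6·y_butter = 18; 2·y_flour + 1·y_butter = 5.
Solving: y_flour = 2, y_butter = 1.
Δz = y_butter·Δb = 1 × (-2) = -2, so new z* = 752 − 2 = 750.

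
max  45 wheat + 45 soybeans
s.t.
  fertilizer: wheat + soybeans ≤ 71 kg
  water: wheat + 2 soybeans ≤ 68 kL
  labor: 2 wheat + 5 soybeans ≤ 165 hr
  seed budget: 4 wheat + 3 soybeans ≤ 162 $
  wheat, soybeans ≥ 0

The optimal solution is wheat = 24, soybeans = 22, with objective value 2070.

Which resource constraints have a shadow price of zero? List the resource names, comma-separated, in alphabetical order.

fertilizer, labor

fertilizer: 46/71 (slack 25)
water: 68/68 (binding)
labor: 158/165 (slack 7)
seed budget: 162/162 (binding)
By complementary slackness, a constraint with positive slack has shadow price 0 → fertilizer, labor.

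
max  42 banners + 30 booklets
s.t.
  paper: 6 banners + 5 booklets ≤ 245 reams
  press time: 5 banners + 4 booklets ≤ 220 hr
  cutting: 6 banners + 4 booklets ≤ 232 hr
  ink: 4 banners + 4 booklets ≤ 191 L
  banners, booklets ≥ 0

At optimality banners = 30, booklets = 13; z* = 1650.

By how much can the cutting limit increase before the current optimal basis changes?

Binding constraints: paper, cutting. The basis is B = [[6,5],[6,4]] with det -6.
Per unit increase in cutting, x* moves by d = (0.8333, -1).
The basis stays optimal until booklets reaches 0; allowable increase = 13 hr.

13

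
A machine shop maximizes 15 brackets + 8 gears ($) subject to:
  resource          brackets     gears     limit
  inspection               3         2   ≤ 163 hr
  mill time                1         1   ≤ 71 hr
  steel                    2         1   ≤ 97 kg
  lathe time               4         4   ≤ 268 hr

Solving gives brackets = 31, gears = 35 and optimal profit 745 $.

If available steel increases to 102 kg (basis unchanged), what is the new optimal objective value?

At the optimum: inspection uses 163 of 163 (binding); mill time uses 66 of 71 (slack = 5); steel uses 97 of 97 (binding); lathe time uses 264 of 268 (slack = 4).
Slack constraints have shadow price 0 (complementary slackness).
Dual feasibility on the basic columns requires 3·y_inspection + 2·y_steel = 15, 2·y_inspection + 1·y_steel = 8.
This yields shadow prices y_inspection = 1, y_steel = 6.
Δz = y_steel·Δb = 6 × (5) = 30, so new z* = 745 + 30 = 775.

775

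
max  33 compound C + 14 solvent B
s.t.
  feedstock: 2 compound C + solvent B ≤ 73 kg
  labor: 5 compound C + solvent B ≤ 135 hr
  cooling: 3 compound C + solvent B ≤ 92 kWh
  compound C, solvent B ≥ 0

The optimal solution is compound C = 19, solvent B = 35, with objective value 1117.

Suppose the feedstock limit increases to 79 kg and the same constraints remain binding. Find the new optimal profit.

Check each constraint at x*: feedstock 73/73 (tight); labor 130/135 (slack 5); cooling 92/92 (tight).
Since labor is not tight, its dual is 0.
Dual feasibility on the basic columns requires 2·y_feedstock + 3·y_cooling = 33, 1·y_feedstock + 1·y_cooling = 14.
→ y_feedstock = 9 and y_cooling = 5.
Δz = y_feedstock·Δb = 9 × (6) = 54, so new z* = 1117 + 54 = 1171.

1171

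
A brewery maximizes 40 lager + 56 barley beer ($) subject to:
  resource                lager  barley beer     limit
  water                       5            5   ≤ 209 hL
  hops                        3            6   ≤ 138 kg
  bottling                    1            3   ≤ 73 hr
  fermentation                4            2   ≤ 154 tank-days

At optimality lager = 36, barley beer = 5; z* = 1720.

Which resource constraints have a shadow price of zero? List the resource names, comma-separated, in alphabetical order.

water: 205/209 (slack 4)
hops: 138/138 (binding)
bottling: 51/73 (slack 22)
fermentation: 154/154 (binding)
By complementary slackness, a constraint with positive slack has shadow price 0 → bottling, water.

bottling, water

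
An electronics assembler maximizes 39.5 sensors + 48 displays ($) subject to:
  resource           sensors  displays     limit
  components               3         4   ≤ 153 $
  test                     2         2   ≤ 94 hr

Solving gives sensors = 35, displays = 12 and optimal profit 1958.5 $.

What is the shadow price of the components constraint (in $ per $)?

8.5

Check each constraint at x*: components 153/153 (tight); test 94/94 (tight).
Dual feasibility on the basic columns requires 3·y_components + 2·y_test = 39.5, 4·y_components + 2·y_test = 48.
→ y_components = 8.5 and y_test = 7.
Shadow price of components = 8.5.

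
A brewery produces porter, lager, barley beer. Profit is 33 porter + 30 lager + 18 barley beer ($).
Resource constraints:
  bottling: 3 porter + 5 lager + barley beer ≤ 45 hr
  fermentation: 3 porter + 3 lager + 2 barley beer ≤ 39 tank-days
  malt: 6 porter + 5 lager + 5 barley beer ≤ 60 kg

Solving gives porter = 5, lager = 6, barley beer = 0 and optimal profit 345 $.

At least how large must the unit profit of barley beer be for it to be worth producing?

26

Binding: bottling and malt. Non-binding: fermentation (6 unused).
Since fermentation is not tight, its dual is 0.
From A_Bᵀ y = c: 3·y_bottling + 6·y_malt = 33; 5·y_bottling + 5·y_malt = 30.
→ y_bottling = 1 and y_malt = 5.
barley beer enters the basis when its profit ≥ yᵀa₃ = 1·1 + 5·5 = 26.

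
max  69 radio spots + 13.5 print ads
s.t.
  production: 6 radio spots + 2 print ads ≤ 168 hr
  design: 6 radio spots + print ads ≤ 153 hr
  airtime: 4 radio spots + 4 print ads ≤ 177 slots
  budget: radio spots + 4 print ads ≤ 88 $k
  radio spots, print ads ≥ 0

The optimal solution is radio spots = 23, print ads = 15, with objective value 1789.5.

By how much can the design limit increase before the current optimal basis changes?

Binding constraints: production, design. The basis is B = [[6,2],[6,1]] with det -6.
Per unit increase in design, x* moves by d = (0.3333, -1).
The basis stays optimal until print ads reaches 0; allowable increase = 15 hr.

15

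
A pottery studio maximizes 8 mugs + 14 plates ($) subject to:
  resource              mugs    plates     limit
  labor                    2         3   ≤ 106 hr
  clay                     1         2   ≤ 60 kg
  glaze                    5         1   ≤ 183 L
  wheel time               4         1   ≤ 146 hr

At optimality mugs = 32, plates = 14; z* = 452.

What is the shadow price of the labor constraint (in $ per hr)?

2

Check each constraint at x*: labor 106/106 (tight); clay 60/60 (tight); glaze 174/183 (slack 9); wheel time 142/146 (slack 4).
Since glaze, wheel time are not tight, their duals are 0.
The binding rows give the dual system: 2·y_labor + 1·y_clay = 8 and 3·y_labor + 2·y_clay = 14.
Solving: y_labor = 2, y_clay = 4.
Shadow price of labor = 2.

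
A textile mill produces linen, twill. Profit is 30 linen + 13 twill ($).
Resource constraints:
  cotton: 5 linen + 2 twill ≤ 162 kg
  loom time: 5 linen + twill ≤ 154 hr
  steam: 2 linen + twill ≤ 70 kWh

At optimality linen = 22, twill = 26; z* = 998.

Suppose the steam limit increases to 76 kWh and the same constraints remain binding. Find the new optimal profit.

Binding: cotton and steam. Non-binding: loom time (18 unused).
By complementary slackness, y = 0 for the non-binding constraint.
The binding rows give the dual system: 5·y_cotton + 2·y_steam = 30 and 2·y_cotton + 1·y_steam = 13.
Solving: y_cotton = 4, y_steam = 5.
Δz = y_steam·Δb = 5 × (6) = 30, so new z* = 998 + 30 = 1028.

1028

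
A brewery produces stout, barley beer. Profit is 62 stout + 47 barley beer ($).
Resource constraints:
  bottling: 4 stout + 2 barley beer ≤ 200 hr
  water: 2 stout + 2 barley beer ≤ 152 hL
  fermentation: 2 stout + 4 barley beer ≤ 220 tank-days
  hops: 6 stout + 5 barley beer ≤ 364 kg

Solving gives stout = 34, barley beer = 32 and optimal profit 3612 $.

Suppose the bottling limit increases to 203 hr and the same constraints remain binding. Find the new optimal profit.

3622.5

Binding: bottling and hops. Non-binding: water (20 unused), fermentation (24 unused).
Since water, fermentation are not tight, their duals are 0.
From A_Bᵀ y = c: 4·y_bottling + 6·y_hops = 62; 2·y_bottling + 5·y_hops = 47.
This yields shadow prices y_bottling = 3.5, y_hops = 8.
Δz = y_bottling·Δb = 3.5 × (3) = 10.5, so new z* = 3612 + 10.5 = 3622.5.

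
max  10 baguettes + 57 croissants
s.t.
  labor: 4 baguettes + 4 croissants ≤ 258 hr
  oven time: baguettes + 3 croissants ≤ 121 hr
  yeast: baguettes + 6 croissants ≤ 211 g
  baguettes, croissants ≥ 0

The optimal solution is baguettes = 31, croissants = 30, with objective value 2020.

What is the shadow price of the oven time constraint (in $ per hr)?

1

Check each constraint at x*: labor 244/258 (slack 14); oven time 121/121 (tight); yeast 211/211 (tight).
Since labor is not tight, its dual is 0.
Dual feasibility on the basic columns requires 1·y_oven time + 1·y_yeast = 10, 3·y_oven time + 6·y_yeast = 57.
→ y_oven time = 1 and y_yeast = 9.
Shadow price of oven time = 1.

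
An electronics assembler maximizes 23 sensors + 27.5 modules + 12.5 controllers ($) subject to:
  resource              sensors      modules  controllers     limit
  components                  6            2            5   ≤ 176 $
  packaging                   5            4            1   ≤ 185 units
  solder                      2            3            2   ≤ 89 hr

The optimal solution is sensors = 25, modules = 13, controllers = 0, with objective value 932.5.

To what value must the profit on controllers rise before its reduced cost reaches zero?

22

At the optimum: components uses 176 of 176 (binding); packaging uses 177 of 185 (slack = 8); solder uses 89 of 89 (binding).
Since packaging is not tight, its dual is 0.
The binding rows give the dual system: 6·y_components + 2·y_solder = 23 and 2·y_components + 3·y_solder = 27.5.
This yields shadow prices y_components = 1, y_solder = 8.5.
controllers enters the basis when its profit ≥ yᵀa₃ = 1·5 + 8.5·2 = 22.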